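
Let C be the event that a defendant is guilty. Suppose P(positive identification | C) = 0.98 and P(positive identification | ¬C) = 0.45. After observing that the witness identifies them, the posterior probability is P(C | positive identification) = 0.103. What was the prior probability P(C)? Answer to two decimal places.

In odds form, posterior odds = prior odds × likelihood ratio, so prior odds = posterior odds ÷ LR.
Posterior odds = 0.103/(1−0.103) = 0.1148. LR = 0.98/0.45 = 2.1778.
Prior odds = 0.1148/2.1778 = 0.0527, so P(C) = 0.0527/(1+0.0527) ≈ 0.05.

P(C) = 0.05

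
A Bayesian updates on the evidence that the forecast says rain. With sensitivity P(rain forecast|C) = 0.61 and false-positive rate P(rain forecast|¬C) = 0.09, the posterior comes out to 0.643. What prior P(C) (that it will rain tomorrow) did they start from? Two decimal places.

P(C) = 0.21

Bayes' rule in odds form gives O(C|E) = O(C)·[P(E|C)/P(E|¬C)], hence O(C) = O(C|E)/LR.
Posterior odds = 0.643/(1−0.643) = 1.8011. LR = 0.61/0.09 = 6.7778.
Prior odds = 1.8011/6.7778 = 0.2657, so P(C) = 0.2657/(1+0.2657) ≈ 0.21.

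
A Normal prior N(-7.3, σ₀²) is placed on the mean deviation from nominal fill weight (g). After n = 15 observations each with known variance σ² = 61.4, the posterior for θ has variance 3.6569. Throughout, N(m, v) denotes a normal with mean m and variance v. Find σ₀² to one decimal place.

For the Normal–Normal model with known σ², precisions add: τ_n = τ₀ + n/σ².
So 1/σ₀² = 1/3.6569 − 15/61.4 = 0.273456 − 0.244300 = 0.029156.
Hence σ₀² = 1/0.029156 ≈ 34.3.

σ₀² = 34.3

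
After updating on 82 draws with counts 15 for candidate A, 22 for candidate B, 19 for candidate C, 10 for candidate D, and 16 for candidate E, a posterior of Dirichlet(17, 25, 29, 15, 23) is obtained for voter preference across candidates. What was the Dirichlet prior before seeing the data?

Dirichlet(2, 3, 10, 5, 7)

For a Dirichlet(α) prior with multinomial counts c, the posterior is Dirichlet(α + c) componentwise.
Subtract each count from the matching posterior parameter: 17−15=2, 25−22=3, 29−19=10, 15−10=5, 23−16=7.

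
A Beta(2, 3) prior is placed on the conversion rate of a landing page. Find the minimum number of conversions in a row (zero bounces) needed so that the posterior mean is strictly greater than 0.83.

After k conversions and 0 bounces the posterior is Beta(2+k, 3), with mean (2+k)/(2+3+k).
Set (2+k)/(5+k) > 0.83 and solve: k > (0.83·5 − 2)/(1 − 0.83) = 12.647.
The smallest integer exceeding 12.647 is 13, and checking k=13: (15)/(18) = 0.8333 > 0.83.

k = 13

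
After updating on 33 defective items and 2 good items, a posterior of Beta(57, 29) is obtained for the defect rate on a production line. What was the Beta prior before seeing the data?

A Beta(α, β) prior with s successes and f failures in binomial data gives a Beta(α+s, β+f) posterior.
Subtract the data counts: 57−33=24, 29−2=27.

Beta(24, 27)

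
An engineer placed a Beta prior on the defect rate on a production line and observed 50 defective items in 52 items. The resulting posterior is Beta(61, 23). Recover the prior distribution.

Beta(11, 21)

Beta is conjugate to the binomial likelihood: posterior = Beta(α+s, β+f).
Subtract the data counts: 61−50=11, 23−2=21.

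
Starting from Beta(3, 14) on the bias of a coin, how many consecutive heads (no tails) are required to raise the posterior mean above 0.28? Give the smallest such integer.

After k heads and 0 tails the posterior is Beta(3+k, 14), with mean (3+k)/(3+14+k).
Set (3+k)/(17+k) > 0.28 and solve: k > (0.28·17 − 3)/(1 − 0.28) = 2.444.
The smallest integer exceeding 2.444 is 3.

k = 3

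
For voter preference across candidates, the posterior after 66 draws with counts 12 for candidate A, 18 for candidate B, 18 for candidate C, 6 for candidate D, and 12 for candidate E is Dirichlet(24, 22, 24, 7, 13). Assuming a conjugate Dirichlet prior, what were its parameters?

For a Dirichlet(α) prior with multinomial counts c, the posterior is Dirichlet(α + c) componentwise.
Subtract each count from the matching posterior parameter: 24−12=12, 22−18=4, 24−18=6, 7−6=1, 13−12=1.

Dirichlet(12, 4, 6, 1, 1)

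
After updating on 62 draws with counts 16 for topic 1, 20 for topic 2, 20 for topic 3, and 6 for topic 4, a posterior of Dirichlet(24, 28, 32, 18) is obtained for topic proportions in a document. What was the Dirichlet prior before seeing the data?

Dirichlet(8, 8, 12, 12)

For a Dirichlet(α) prior with multinomial counts c, the posterior is Dirichlet(α + c) componentwise.
Subtract each count from the matching posterior parameter: 24−16=8, 28−20=8, 32−20=12, 18−6=12.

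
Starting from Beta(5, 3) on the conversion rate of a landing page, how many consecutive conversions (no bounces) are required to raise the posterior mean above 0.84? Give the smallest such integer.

After k conversions and 0 bounces the posterior is Beta(5+k, 3), with mean (5+k)/(5+3+k).
Set (5+k)/(8+k) > 0.84 and solve: k > (0.84·8 − 5)/(1 − 0.84) = 10.750.
The smallest integer exceeding 10.750 is 11.

k = 11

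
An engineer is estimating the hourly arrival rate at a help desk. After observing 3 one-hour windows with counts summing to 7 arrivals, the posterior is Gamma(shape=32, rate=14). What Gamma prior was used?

Gamma(shape=25, rate=11)

A Gamma(α, β) prior (rate parametrization) on a Poisson rate with n observations summing to S gives posterior Gamma(α+S, β+n).
So α = 32 − 7 = 25 and β = 14 − 3 = 11.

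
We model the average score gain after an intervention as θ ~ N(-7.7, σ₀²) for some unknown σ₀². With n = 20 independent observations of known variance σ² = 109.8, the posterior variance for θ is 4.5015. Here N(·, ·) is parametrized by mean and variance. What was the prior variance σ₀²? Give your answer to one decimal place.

Posterior precision equals prior precision plus data precision: 1/σ_n² = 1/σ₀² + n/σ².
So 1/σ₀² = 1/4.5015 − 20/109.8 = 0.222148 − 0.182149 = 0.039999.
Hence σ₀² = 1/0.039999 ≈ 25.0.

σ₀² = 25.0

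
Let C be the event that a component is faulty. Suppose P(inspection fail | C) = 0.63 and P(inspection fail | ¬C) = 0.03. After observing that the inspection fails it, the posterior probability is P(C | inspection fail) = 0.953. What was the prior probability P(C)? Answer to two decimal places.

Bayes' rule in odds form gives O(C|E) = O(C)·[P(E|C)/P(E|¬C)], hence O(C) = O(C|E)/LR.
Posterior odds = 0.953/(1−0.953) = 20.2766. LR = 0.63/0.03 = 21.0000.
Prior odds = 20.2766/21.0000 = 0.9656, so P(C) = 0.9656/(1+0.9656) ≈ 0.49.

P(C) = 0.49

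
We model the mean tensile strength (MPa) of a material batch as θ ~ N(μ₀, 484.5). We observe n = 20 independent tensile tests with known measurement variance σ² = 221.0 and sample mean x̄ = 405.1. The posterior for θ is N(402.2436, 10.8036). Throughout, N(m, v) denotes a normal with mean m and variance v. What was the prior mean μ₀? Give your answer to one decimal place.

The posterior mean is a precision-weighted average: μ_n = (τ₀μ₀ + τ_data·x̄)/(τ₀+τ_data), with τ₀=1/σ₀² and τ_data=n/σ².
Here τ₀ = 1/484.5 = 0.002064 and τ_data = 20/221.0 = 0.090498, so τ_n = 0.092562.
Rearranging for μ₀: μ₀ = (μ_n·τ_n − τ_data·x̄)/τ₀ = (402.2436·0.092562 − 0.090498·405.1) / 0.002064 = 0.571732/0.002064 ≈ 277.0.

μ₀ = 277.0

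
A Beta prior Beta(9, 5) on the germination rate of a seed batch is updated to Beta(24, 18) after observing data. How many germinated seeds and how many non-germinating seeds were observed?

15 germinated seeds and 13 non-germinating seeds

A Beta(a, b) prior with s successes and f failures in binomial data gives a Beta(a+s, b+f) posterior.
Match parameters: s=24−9=15, f=18−5=13.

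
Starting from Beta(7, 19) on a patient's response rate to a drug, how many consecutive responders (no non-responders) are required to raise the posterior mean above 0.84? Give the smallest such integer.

After k responders and 0 non-responders the posterior is Beta(7+k, 19), with mean (7+k)/(7+19+k).
Set (7+k)/(26+k) > 0.84 and solve: k > (0.84·26 − 7)/(1 − 0.84) = 92.750.
The smallest integer exceeding 92.750 is 93, and checking k=93: (100)/(119) = 0.8403 > 0.84.

k = 93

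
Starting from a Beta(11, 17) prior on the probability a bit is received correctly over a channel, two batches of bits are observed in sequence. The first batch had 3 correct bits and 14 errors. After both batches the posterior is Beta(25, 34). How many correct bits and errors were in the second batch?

11 correct bits and 3 errors

Sequential conjugate updates are equivalent to a single update on the pooled data, so total successes = posterior α − prior α and total failures = posterior β − prior β.
Total across both batches: 25−11=14 correct bits, 34−17=17 errors.
Subtract the first batch: 14−3=11 correct bits and 17−14=3 errors.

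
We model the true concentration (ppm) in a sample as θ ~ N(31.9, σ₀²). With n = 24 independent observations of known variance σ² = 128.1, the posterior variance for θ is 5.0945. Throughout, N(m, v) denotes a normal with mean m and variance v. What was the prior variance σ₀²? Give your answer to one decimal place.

σ₀² = 111.9

Posterior precision equals prior precision plus data precision: 1/σ_n² = 1/σ₀² + n/σ².
So 1/σ₀² = 1/5.0945 − 24/128.1 = 0.196290 − 0.187354 = 0.008936.
Hence σ₀² = 1/0.008936 ≈ 111.9.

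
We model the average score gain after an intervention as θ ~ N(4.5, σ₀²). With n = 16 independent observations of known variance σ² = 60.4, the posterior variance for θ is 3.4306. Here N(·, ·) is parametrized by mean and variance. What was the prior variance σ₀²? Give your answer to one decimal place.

σ₀² = 37.6

Posterior precision equals prior precision plus data precision: 1/σ_n² = 1/σ₀² + n/σ².
So 1/σ₀² = 1/3.4306 − 16/60.4 = 0.291494 − 0.264901 = 0.026593.
Hence σ₀² = 1/0.026593 ≈ 37.6.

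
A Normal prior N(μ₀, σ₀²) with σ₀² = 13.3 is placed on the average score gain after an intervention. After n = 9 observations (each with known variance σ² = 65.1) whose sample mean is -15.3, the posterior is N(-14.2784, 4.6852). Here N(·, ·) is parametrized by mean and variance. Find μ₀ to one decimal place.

The posterior mean is a precision-weighted average: μ_n = (τ₀μ₀ + τ_data·x̄)/(τ₀+τ_data), with τ₀=1/σ₀² and τ_data=n/σ².
Here τ₀ = 1/13.3 = 0.075188 and τ_data = 9/65.1 = 0.138249, so τ_n = 0.213437.
Rearranging for μ₀: μ₀ = (μ_n·τ_n − τ_data·x̄)/τ₀ = (-14.2784·0.213437 − 0.138249·-15.3) / 0.075188 = -0.932329/0.075188 ≈ -12.4.

μ₀ = -12.4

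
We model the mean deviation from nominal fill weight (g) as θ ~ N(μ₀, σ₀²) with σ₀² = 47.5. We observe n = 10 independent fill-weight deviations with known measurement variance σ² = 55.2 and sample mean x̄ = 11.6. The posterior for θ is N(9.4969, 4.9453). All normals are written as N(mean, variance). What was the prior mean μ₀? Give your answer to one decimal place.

With known observation variance, the Normal–Normal posterior has precision τ_n = τ₀ + n/σ² and mean μ_n = (τ₀μ₀ + (n/σ²)x̄)/τ_n.
Here τ₀ = 1/47.5 = 0.021053 and τ_data = 10/55.2 = 0.181159, so τ_n = 0.202212.
Rearranging for μ₀: μ₀ = (μ_n·τ_n − τ_data·x̄)/τ₀ = (9.4969·0.202212 − 0.181159·11.6) / 0.021053 = -0.181057/0.021053 ≈ -8.6.

μ₀ = -8.6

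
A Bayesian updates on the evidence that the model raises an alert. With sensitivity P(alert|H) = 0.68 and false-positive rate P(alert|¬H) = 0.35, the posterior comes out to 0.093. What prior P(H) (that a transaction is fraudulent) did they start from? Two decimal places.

Bayes' rule in odds form gives O(H|E) = O(H)·[P(E|H)/P(E|¬H)], hence O(H) = O(H|E)/LR.
Posterior odds = 0.093/(1−0.093) = 0.1025. LR = 0.68/0.35 = 1.9429.
Prior odds = 0.1025/1.9429 = 0.0528, so P(H) = 0.0528/(1+0.0528) ≈ 0.05.

P(H) = 0.05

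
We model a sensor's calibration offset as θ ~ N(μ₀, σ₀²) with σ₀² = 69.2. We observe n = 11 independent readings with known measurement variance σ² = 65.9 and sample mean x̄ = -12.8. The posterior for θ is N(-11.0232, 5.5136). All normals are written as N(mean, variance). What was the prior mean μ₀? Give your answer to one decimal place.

μ₀ = 9.5

The posterior mean is a precision-weighted average: μ_n = (τ₀μ₀ + τ_data·x̄)/(τ₀+τ_data), with τ₀=1/σ₀² and τ_data=n/σ².
Here τ₀ = 1/69.2 = 0.014451 and τ_data = 11/65.9 = 0.166920, so τ_n = 0.181371.
Rearranging for μ₀: μ₀ = (μ_n·τ_n − τ_data·x̄)/τ₀ = (-11.0232·0.181371 − 0.166920·-12.8) / 0.014451 = 0.137287/0.014451 ≈ 9.5.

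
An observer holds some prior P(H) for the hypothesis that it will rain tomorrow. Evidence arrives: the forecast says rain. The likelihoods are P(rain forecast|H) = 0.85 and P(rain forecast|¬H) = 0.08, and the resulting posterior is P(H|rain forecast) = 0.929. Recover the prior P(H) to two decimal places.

P(H) = 0.55

Bayes' rule in odds form gives O(H|E) = O(H)·[P(E|H)/P(E|¬H)], hence O(H) = O(H|E)/LR.
Posterior odds = 0.929/(1−0.929) = 13.0845. LR = 0.85/0.08 = 10.6250.
Prior odds = 13.0845/10.6250 = 1.2315, so P(H) = 1.2315/(1+1.2315) ≈ 0.55.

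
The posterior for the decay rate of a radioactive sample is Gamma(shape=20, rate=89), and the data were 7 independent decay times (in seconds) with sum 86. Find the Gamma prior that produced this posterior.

Gamma–exponential conjugacy: posterior shape = α + n, posterior rate = β + Σtᵢ.
So α = 20 − 7 = 13 and β = 89 − 86 = 3.

Gamma(shape=13, rate=3)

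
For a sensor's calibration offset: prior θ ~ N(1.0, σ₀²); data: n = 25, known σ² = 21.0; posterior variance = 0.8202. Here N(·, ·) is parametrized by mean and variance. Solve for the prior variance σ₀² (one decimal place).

For the Normal–Normal model with known σ², precisions add: τ_n = τ₀ + n/σ².
So 1/σ₀² = 1/0.8202 − 25/21.0 = 1.219215 − 1.190476 = 0.028739.
Hence σ₀² = 1/0.028739 ≈ 34.8.

σ₀² = 34.8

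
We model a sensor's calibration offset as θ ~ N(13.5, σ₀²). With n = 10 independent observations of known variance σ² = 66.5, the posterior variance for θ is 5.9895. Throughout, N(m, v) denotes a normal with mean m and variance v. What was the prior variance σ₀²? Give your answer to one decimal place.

Posterior precision equals prior precision plus data precision: 1/σ_n² = 1/σ₀² + n/σ².
So 1/σ₀² = 1/5.9895 − 10/66.5 = 0.166959 − 0.150376 = 0.016583.
Hence σ₀² = 1/0.016583 ≈ 60.3.

σ₀² = 60.3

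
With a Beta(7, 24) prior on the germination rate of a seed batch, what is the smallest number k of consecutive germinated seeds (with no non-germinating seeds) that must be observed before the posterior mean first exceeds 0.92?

k = 270

After k germinated seeds and 0 non-germinating seeds the posterior is Beta(7+k, 24), with mean (7+k)/(7+24+k).
Set (7+k)/(31+k) > 0.92 and solve: k > (0.92·31 − 7)/(1 − 0.92) = 269.000.
The smallest integer exceeding 269.000 is 270, and checking k=270: (277)/(301) = 0.9203 > 0.92.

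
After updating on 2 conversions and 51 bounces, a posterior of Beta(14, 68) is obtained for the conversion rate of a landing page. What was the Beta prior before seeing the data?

Beta is conjugate to the binomial likelihood: posterior = Beta(α+s, β+f).
So α = 14 − 2 = 12 and β = 68 − 51 = 17.

Beta(12, 17)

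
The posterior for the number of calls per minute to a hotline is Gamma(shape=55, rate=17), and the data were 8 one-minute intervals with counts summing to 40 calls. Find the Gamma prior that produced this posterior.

Gamma(shape=15, rate=9)

Gamma–Poisson conjugacy: posterior shape = α + Σxᵢ, posterior rate = β + n.
So α = 55 − 40 = 15 and β = 17 − 8 = 9.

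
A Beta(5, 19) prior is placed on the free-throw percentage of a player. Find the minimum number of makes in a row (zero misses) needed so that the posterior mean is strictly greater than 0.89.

After k makes and 0 misses the posterior is Beta(5+k, 19), with mean (5+k)/(5+19+k).
Set (5+k)/(24+k) > 0.89 and solve: k > (0.89·24 − 5)/(1 − 0.89) = 148.727.
The smallest integer exceeding 148.727 is 149.

k = 149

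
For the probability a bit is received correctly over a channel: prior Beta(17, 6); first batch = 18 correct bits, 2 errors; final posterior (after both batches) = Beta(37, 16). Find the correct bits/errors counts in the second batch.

Sequential conjugate updates are equivalent to a single update on the pooled data, so total successes = posterior α − prior α and total failures = posterior β − prior β.
Total across both batches: 37−17=20 correct bits, 16−6=10 errors.
Subtract the first batch: 20−18=2 correct bits and 10−2=8 errors.

2 correct bits and 8 errors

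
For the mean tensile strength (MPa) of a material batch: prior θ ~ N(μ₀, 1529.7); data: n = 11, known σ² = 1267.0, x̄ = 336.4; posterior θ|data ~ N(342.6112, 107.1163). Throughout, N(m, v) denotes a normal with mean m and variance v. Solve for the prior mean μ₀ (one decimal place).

μ₀ = 425.1

The posterior mean is a precision-weighted average: μ_n = (τ₀μ₀ + τ_data·x̄)/(τ₀+τ_data), with τ₀=1/σ₀² and τ_data=n/σ².
Here τ₀ = 1/1529.7 = 0.000654 and τ_data = 11/1267.0 = 0.008682, so τ_n = 0.009336.
Rearranging for μ₀: μ₀ = (μ_n·τ_n − τ_data·x̄)/τ₀ = (342.6112·0.009336 − 0.008682·336.4) / 0.000654 = 0.277993/0.000654 ≈ 425.1.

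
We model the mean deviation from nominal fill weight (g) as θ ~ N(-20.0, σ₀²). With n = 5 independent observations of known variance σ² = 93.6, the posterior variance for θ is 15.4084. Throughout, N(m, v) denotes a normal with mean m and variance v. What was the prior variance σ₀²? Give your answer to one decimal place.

σ₀² = 87.1

For the Normal–Normal model with known σ², precisions add: τ_n = τ₀ + n/σ².
So 1/σ₀² = 1/15.4084 − 5/93.6 = 0.064900 − 0.053419 = 0.011481.
Hence σ₀² = 1/0.011481 ≈ 87.1.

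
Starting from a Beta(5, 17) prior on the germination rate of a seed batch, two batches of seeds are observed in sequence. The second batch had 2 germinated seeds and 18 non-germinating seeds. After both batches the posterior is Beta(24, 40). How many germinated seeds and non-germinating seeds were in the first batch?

17 germinated seeds and 5 non-germinating seeds

Because Beta–binomial updating is additive in the counts, the combined data contributed (α_post−α_prior, β_post−β_prior) successes and failures.
Total across both batches: 24−5=19 germinated seeds, 40−17=23 non-germinating seeds.
Subtract the second batch: 19−2=17 germinated seeds and 23−18=5 non-germinating seeds.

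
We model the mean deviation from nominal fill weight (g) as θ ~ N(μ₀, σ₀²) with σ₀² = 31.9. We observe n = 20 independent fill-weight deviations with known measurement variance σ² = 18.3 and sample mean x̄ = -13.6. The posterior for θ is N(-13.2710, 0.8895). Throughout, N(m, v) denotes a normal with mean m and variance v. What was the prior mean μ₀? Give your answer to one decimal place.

The posterior mean is a precision-weighted average: μ_n = (τ₀μ₀ + τ_data·x̄)/(τ₀+τ_data), with τ₀=1/σ₀² and τ_data=n/σ².
Here τ₀ = 1/31.9 = 0.031348 and τ_data = 20/18.3 = 1.092896, so τ_n = 1.124244.
Rearranging for μ₀: μ₀ = (μ_n·τ_n − τ_data·x̄)/τ₀ = (-13.2710·1.124244 − 1.092896·-13.6) / 0.031348 = -0.056457/0.031348 ≈ -1.8.

μ₀ = -1.8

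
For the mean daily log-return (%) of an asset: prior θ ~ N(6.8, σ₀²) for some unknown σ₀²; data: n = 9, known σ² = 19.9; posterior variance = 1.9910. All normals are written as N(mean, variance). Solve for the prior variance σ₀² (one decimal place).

σ₀² = 20.0

For the Normal–Normal model with known σ², precisions add: τ_n = τ₀ + n/σ².
So 1/σ₀² = 1/1.9910 − 9/19.9 = 0.502260 − 0.452261 = 0.049999.
Hence σ₀² = 1/0.049999 ≈ 20.0.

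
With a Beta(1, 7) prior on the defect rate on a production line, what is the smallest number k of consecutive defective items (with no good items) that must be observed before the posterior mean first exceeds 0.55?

k = 8

After k defective items and 0 good items the posterior is Beta(1+k, 7), with mean (1+k)/(1+7+k).
Set (1+k)/(8+k) > 0.55 and solve: k > (0.55·8 − 1)/(1 − 0.55) = 7.556.
The smallest integer exceeding 7.556 is 8, and checking k=8: (9)/(16) = 0.5625 > 0.55.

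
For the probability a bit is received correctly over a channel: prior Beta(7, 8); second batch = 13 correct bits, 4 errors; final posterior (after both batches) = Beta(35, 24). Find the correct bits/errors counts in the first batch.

Because Beta–binomial updating is additive in the counts, the combined data contributed (α_post−α_prior, β_post−β_prior) successes and failures.
Total across both batches: 35−7=28 correct bits, 24−8=16 errors.
Subtract the second batch: 28−13=15 correct bits and 16−4=12 errors.

15 correct bits and 12 errors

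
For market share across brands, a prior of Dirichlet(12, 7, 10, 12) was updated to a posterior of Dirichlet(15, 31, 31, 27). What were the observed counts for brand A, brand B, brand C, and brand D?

For a Dirichlet(α) prior with multinomial counts c, the posterior is Dirichlet(α + c) componentwise.
Counts are posterior − prior componentwise: 15−12=3, 31−7=24, 31−10=21, 27−12=15.

counts (3, 24, 21, 15)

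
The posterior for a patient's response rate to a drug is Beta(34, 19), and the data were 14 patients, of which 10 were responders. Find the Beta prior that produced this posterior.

Beta(24, 15)

A Beta(α, β) prior with s successes and f failures in binomial data gives a Beta(α+s, β+f) posterior.
Subtract the data counts: 34−10=24, 19−4=15.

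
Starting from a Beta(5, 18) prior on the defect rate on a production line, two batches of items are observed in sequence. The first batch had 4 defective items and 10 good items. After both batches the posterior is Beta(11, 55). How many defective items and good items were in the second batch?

Because Beta–binomial updating is additive in the counts, the combined data contributed (α_post−α_prior, β_post−β_prior) successes and failures.
Total across both batches: 11−5=6 defective items, 55−18=37 good items.
Subtract the first batch: 6−4=2 defective items and 37−10=27 good items.

2 defective items and 27 good items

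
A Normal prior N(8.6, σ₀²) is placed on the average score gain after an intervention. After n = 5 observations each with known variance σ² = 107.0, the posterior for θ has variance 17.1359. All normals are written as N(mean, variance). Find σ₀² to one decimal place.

Posterior precision equals prior precision plus data precision: 1/σ_n² = 1/σ₀² + n/σ².
So 1/σ₀² = 1/17.1359 − 5/107.0 = 0.058357 − 0.046729 = 0.011628.
Hence σ₀² = 1/0.011628 ≈ 86.0.

σ₀² = 86.0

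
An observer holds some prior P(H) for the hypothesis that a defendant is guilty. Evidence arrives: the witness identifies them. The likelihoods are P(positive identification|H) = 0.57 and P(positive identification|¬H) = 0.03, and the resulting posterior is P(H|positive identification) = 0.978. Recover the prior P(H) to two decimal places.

P(H) = 0.70

In odds form, posterior odds = prior odds × likelihood ratio, so prior odds = posterior odds ÷ LR.
Posterior odds = 0.978/(1−0.978) = 44.4545. LR = 0.57/0.03 = 19.0000.
Prior odds = 44.4545/19.0000 = 2.3397, so P(H) = 2.3397/(1+2.3397) ≈ 0.70.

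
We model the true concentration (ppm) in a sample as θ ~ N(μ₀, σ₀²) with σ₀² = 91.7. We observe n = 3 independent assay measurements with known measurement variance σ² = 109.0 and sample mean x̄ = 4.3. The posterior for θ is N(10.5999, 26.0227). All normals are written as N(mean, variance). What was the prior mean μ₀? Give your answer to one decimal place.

The posterior mean is a precision-weighted average: μ_n = (τ₀μ₀ + τ_data·x̄)/(τ₀+τ_data), with τ₀=1/σ₀² and τ_data=n/σ².
Here τ₀ = 1/91.7 = 0.010905 and τ_data = 3/109.0 = 0.027523, so τ_n = 0.038428.
Rearranging for μ₀: μ₀ = (μ_n·τ_n − τ_data·x̄)/τ₀ = (10.5999·0.038428 − 0.027523·4.3) / 0.010905 = 0.288984/0.010905 ≈ 26.5.

μ₀ = 26.5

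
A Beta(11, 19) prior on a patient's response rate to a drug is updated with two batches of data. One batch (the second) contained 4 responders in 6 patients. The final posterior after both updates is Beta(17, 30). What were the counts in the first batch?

Sequential conjugate updates are equivalent to a single update on the pooled data, so total successes = posterior α − prior α and total failures = posterior β − prior β.
Total across both batches: 17−11=6 responders, 30−19=11 non-responders.
Subtract the second batch: 6−4=2 responders and 11−2=9 non-responders.

2 responders and 9 non-responders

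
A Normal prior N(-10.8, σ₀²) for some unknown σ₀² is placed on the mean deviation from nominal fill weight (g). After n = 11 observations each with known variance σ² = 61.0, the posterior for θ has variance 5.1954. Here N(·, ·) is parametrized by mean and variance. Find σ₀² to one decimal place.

For the Normal–Normal model with known σ², precisions add: τ_n = τ₀ + n/σ².
So 1/σ₀² = 1/5.1954 − 11/61.0 = 0.192478 − 0.180328 = 0.012150.
Hence σ₀² = 1/0.012150 ≈ 82.3.

σ₀² = 82.3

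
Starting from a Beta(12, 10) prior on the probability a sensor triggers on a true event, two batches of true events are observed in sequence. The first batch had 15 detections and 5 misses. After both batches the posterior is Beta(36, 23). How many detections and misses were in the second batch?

9 detections and 8 misses

Sequential conjugate updates are equivalent to a single update on the pooled data, so total successes = posterior α − prior α and total failures = posterior β − prior β.
Total across both batches: 36−12=24 detections, 23−10=13 misses.
Subtract the first batch: 24−15=9 detections and 13−5=8 misses.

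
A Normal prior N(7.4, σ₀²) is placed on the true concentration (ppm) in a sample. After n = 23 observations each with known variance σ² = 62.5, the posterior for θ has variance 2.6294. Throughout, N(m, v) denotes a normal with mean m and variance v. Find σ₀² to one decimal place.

σ₀² = 81.2

Posterior precision equals prior precision plus data precision: 1/σ_n² = 1/σ₀² + n/σ².
So 1/σ₀² = 1/2.6294 − 23/62.5 = 0.380315 − 0.368000 = 0.012315.
Hence σ₀² = 1/0.012315 ≈ 81.2.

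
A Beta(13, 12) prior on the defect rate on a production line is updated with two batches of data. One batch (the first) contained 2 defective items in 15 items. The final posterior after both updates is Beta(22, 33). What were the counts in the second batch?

Sequential conjugate updates are equivalent to a single update on the pooled data, so total successes = posterior α − prior α and total failures = posterior β − prior β.
Total across both batches: 22−13=9 defective items, 33−12=21 good items.
Subtract the first batch: 9−2=7 defective items and 21−13=8 good items.

7 defective items and 8 good items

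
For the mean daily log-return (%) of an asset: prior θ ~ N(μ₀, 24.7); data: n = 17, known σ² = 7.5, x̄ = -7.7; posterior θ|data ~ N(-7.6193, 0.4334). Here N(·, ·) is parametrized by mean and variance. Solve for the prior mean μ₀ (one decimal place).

μ₀ = -3.1

With known observation variance, the Normal–Normal posterior has precision τ_n = τ₀ + n/σ² and mean μ_n = (τ₀μ₀ + (n/σ²)x̄)/τ_n.
Here τ₀ = 1/24.7 = 0.040486 and τ_data = 17/7.5 = 2.266667, so τ_n = 2.307153.
Rearranging for μ₀: μ₀ = (μ_n·τ_n − τ_data·x̄)/τ₀ = (-7.6193·2.307153 − 2.266667·-7.7) / 0.040486 = -0.125555/0.040486 ≈ -3.1.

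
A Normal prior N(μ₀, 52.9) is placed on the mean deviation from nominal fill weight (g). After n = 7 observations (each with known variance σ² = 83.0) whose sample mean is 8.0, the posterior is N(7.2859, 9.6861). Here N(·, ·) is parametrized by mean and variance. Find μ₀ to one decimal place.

μ₀ = 4.1

The posterior mean is a precision-weighted average: μ_n = (τ₀μ₀ + τ_data·x̄)/(τ₀+τ_data), with τ₀=1/σ₀² and τ_data=n/σ².
Here τ₀ = 1/52.9 = 0.018904 and τ_data = 7/83.0 = 0.084337, so τ_n = 0.103241.
Rearranging for μ₀: μ₀ = (μ_n·τ_n − τ_data·x̄)/τ₀ = (7.2859·0.103241 − 0.084337·8.0) / 0.018904 = 0.077508/0.018904 ≈ 4.1.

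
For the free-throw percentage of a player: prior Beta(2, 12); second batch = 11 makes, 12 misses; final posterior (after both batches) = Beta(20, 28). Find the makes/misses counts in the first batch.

7 makes and 4 misses

Because Beta–binomial updating is additive in the counts, the combined data contributed (α_post−α_prior, β_post−β_prior) successes and failures.
Total across both batches: 20−2=18 makes, 28−12=16 misses.
Subtract the second batch: 18−11=7 makes and 16−12=4 misses.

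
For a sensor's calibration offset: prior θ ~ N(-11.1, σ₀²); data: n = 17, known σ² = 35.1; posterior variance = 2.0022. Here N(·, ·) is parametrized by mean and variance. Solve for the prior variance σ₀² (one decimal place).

σ₀² = 66.1

Posterior precision equals prior precision plus data precision: 1/σ_n² = 1/σ₀² + n/σ².
So 1/σ₀² = 1/2.0022 − 17/35.1 = 0.499451 − 0.484330 = 0.015121.
Hence σ₀² = 1/0.015121 ≈ 66.1.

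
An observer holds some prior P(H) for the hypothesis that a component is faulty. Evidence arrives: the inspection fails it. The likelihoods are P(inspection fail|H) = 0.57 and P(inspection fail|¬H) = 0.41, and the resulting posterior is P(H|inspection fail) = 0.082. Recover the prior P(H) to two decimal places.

P(H) = 0.06

Bayes' rule in odds form gives O(H|E) = O(H)·[P(E|H)/P(E|¬H)], hence O(H) = O(H|E)/LR.
Posterior odds = 0.082/(1−0.082) = 0.0893. LR = 0.57/0.41 = 1.3902.
Prior odds = 0.0893/1.3902 = 0.0642, so P(H) = 0.0642/(1+0.0642) ≈ 0.06.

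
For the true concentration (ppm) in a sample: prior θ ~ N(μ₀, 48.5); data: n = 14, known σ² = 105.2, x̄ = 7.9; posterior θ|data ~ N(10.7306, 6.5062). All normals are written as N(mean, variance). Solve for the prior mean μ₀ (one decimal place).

μ₀ = 29.0

With known observation variance, the Normal–Normal posterior has precision τ_n = τ₀ + n/σ² and mean μ_n = (τ₀μ₀ + (n/σ²)x̄)/τ_n.
Here τ₀ = 1/48.5 = 0.020619 and τ_data = 14/105.2 = 0.133080, so τ_n = 0.153699.
Rearranging for μ₀: μ₀ = (μ_n·τ_n − τ_data·x̄)/τ₀ = (10.7306·0.153699 − 0.133080·7.9) / 0.020619 = 0.597950/0.020619 ≈ 29.0.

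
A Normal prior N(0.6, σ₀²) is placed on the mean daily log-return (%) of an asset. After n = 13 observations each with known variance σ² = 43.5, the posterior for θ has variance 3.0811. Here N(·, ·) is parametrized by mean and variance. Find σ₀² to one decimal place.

σ₀² = 38.9

For the Normal–Normal model with known σ², precisions add: τ_n = τ₀ + n/σ².
So 1/σ₀² = 1/3.0811 − 13/43.5 = 0.324559 − 0.298851 = 0.025708.
Hence σ₀² = 1/0.025708 ≈ 38.9.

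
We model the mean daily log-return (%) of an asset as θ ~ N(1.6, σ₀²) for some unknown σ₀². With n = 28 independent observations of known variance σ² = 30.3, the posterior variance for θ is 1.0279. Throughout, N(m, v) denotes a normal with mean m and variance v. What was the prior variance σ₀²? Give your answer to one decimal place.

σ₀² = 20.5

Posterior precision equals prior precision plus data precision: 1/σ_n² = 1/σ₀² + n/σ².
So 1/σ₀² = 1/1.0279 − 28/30.3 = 0.972857 − 0.924092 = 0.048765.
Hence σ₀² = 1/0.048765 ≈ 20.5.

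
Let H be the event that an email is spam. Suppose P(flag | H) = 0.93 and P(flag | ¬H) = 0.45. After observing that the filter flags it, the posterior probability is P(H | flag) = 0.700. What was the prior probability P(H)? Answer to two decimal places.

Bayes' rule in odds form gives O(H|E) = O(H)·[P(E|H)/P(E|¬H)], hence O(H) = O(H|E)/LR.
Posterior odds = 0.700/(1−0.700) = 2.3333. LR = 0.93/0.45 = 2.0667.
Prior odds = 2.3333/2.0667 = 1.1290, so P(H) = 1.1290/(1+1.1290) ≈ 0.53.

P(H) = 0.53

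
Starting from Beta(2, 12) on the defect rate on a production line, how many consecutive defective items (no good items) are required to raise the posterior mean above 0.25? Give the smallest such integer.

After k defective items and 0 good items the posterior is Beta(2+k, 12), with mean (2+k)/(2+12+k).
Set (2+k)/(14+k) > 0.25 and solve: k > (0.25·14 − 2)/(1 − 0.25) = 2.000.
The smallest integer exceeding 2.000 is 3.

k = 3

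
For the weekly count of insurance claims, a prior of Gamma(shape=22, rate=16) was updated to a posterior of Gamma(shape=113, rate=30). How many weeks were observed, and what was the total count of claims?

A Gamma(α, β) prior (rate parametrization) on a Poisson rate with n observations summing to S gives posterior Gamma(α+S, β+n).
Matching: Σxᵢ = 113 − 22 = 91 and n = 30 − 16 = 14.

n = 14 weeks with total 91 claims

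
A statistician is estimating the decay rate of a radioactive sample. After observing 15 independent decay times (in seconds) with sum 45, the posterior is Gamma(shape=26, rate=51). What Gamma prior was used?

Gamma–exponential conjugacy: posterior shape = α + n, posterior rate = β + Σtᵢ.
So α = 26 − 15 = 11 and β = 51 − 45 = 6.

Gamma(shape=11, rate=6)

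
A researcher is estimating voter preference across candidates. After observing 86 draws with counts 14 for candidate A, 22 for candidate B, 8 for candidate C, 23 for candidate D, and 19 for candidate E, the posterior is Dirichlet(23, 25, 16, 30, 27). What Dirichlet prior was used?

Dirichlet(9, 3, 8, 7, 8)

For a Dirichlet(α) prior with multinomial counts c, the posterior is Dirichlet(α + c) componentwise.
Subtract each count from the matching posterior parameter: 23−14=9, 25−22=3, 16−8=8, 30−23=7, 27−19=8.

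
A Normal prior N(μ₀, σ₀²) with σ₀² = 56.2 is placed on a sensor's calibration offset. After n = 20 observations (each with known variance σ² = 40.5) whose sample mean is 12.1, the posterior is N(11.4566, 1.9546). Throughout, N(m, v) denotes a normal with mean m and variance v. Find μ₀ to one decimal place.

With known observation variance, the Normal–Normal posterior has precision τ_n = τ₀ + n/σ² and mean μ_n = (τ₀μ₀ + (n/σ²)x̄)/τ_n.
Here τ₀ = 1/56.2 = 0.017794 and τ_data = 20/40.5 = 0.493827, so τ_n = 0.511621.
Rearranging for μ₀: μ₀ = (μ_n·τ_n − τ_data·x̄)/τ₀ = (11.4566·0.511621 − 0.493827·12.1) / 0.017794 = -0.113870/0.017794 ≈ -6.4.

μ₀ = -6.4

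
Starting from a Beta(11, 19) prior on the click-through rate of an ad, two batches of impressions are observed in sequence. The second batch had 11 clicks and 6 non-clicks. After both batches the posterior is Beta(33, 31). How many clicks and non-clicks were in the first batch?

11 clicks and 6 non-clicks

Sequential conjugate updates are equivalent to a single update on the pooled data, so total successes = posterior α − prior α and total failures = posterior β − prior β.
Total across both batches: 33−11=22 clicks, 31−19=12 non-clicks.
Subtract the second batch: 22−11=11 clicks and 12−6=6 non-clicks.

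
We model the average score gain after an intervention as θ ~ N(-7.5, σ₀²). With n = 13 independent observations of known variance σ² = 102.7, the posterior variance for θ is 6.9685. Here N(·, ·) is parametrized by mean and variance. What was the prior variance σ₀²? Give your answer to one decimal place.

σ₀² = 59.1

For the Normal–Normal model with known σ², precisions add: τ_n = τ₀ + n/σ².
So 1/σ₀² = 1/6.9685 − 13/102.7 = 0.143503 − 0.126582 = 0.016921.
Hence σ₀² = 1/0.016921 ≈ 59.1.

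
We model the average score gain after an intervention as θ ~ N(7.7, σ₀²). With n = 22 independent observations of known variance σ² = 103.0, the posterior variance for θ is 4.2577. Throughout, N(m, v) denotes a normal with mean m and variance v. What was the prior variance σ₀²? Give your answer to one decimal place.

Posterior precision equals prior precision plus data precision: 1/σ_n² = 1/σ₀² + n/σ².
So 1/σ₀² = 1/4.2577 − 22/103.0 = 0.234869 − 0.213592 = 0.021277.
Hence σ₀² = 1/0.021277 ≈ 47.0.

σ₀² = 47.0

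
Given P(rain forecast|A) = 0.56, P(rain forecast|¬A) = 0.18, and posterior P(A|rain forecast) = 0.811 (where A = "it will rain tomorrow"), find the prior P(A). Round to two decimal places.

P(A) = 0.58

Bayes' rule in odds form gives O(A|E) = O(A)·[P(E|A)/P(E|¬A)], hence O(A) = O(A|E)/LR.
Posterior odds = 0.811/(1−0.811) = 4.2910. LR = 0.56/0.18 = 3.1111.
Prior odds = 4.2910/3.1111 = 1.3793, so P(A) = 1.3793/(1+1.3793) ≈ 0.58.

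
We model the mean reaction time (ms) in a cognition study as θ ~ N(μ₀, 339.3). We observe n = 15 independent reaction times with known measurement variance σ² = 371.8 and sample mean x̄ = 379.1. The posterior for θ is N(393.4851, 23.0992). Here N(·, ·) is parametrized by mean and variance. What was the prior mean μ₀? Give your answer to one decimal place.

μ₀ = 590.4

The posterior mean is a precision-weighted average: μ_n = (τ₀μ₀ + τ_data·x̄)/(τ₀+τ_data), with τ₀=1/σ₀² and τ_data=n/σ².
Here τ₀ = 1/339.3 = 0.002947 and τ_data = 15/371.8 = 0.040344, so τ_n = 0.043291.
Rearranging for μ₀: μ₀ = (μ_n·τ_n − τ_data·x̄)/τ₀ = (393.4851·0.043291 − 0.040344·379.1) / 0.002947 = 1.739953/0.002947 ≈ 590.4.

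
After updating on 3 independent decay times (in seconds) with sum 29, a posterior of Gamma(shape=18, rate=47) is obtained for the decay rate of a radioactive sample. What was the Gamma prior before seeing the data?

Gamma–exponential conjugacy: posterior shape = α + n, posterior rate = β + Σtᵢ.
So α = 18 − 3 = 15 and β = 47 − 29 = 18.

Gamma(shape=15, rate=18)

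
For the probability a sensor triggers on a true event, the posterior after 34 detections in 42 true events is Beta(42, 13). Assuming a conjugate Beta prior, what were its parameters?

Beta(8, 5)

Beta is conjugate to the binomial likelihood: posterior = Beta(a+s, b+f).
Subtract the data counts: 42−34=8, 13−8=5.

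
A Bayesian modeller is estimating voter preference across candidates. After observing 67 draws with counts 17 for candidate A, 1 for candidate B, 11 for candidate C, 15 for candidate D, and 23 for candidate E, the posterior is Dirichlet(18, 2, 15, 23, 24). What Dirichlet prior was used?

For a Dirichlet(α) prior with multinomial counts c, the posterior is Dirichlet(α + c) componentwise.
Subtract each count from the matching posterior parameter: 18−17=1, 2−1=1, 15−11=4, 23−15=8, 24−23=1.

Dirichlet(1, 1, 4, 8, 1)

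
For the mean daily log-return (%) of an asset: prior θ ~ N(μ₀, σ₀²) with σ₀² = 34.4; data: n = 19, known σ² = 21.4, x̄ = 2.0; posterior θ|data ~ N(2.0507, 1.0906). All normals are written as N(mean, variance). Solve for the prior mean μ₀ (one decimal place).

μ₀ = 3.6

With known observation variance, the Normal–Normal posterior has precision τ_n = τ₀ + n/σ² and mean μ_n = (τ₀μ₀ + (n/σ²)x̄)/τ_n.
Here τ₀ = 1/34.4 = 0.029070 and τ_data = 19/21.4 = 0.887850, so τ_n = 0.916920.
Rearranging for μ₀: μ₀ = (μ_n·τ_n − τ_data·x̄)/τ₀ = (2.0507·0.916920 − 0.887850·2.0) / 0.029070 = 0.104628/0.029070 ≈ 3.6.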